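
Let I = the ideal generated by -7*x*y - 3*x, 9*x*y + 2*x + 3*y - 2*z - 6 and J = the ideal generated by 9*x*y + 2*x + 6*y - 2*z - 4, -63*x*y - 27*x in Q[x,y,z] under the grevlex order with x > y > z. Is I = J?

Two ideals are equal iff their reduced Gröbner bases coincide (the reduced basis is unique for a fixed ordering).
Buchberger on the first generating set:
f_1 = -7*x*y - 3*x, LT = x*y.
f_2 = 9*x*y + 2*x + 3*y - 2*z - 6, LT = x*y.

S(f_1,f_2): lcm = x*y. S = 13/63*x - 1/3*y + 2/9*z + 2/3.
  reduce S modulo (f_1, f_2):
  remainder 13/63*x - 1/3*y + 2/9*z + 2/3 ≠ 0; add g_3 = 13/63*x - 1/3*y + 2/9*z + 2/3 to the basis.

S(f_1,g_3): lcm = x*y. S = 21/13*y**2 - 14/13*y*z + 3/7*x - 42/13*y.
  reduce S modulo (f_1, f_2, g_3):
  remainder 21/13*y**2 - 14/13*y*z - 33/13*y - 6/13*z - 18/13 ≠ 0; add g_4 = 21/13*y**2 - 14/13*y*z - 33/13*y - 6/13*z - 18/13 to the basis.

The other S-polynomials (S(f_2,g_3), S(f_1,g_4), S(f_2,g_4), S(g_3,g_4)) all reduce to 0 modulo the current basis, so we have a Gröbner basis.
Inter-reduce: drop elements whose leading term is divisible by another's, tail-reduce, and make monic.
Reduced Gröbner basis: {y**2 - 2/3*y*z - 11/7*y - 2/7*z - 6/7, x - 21/13*y + 14/13*z + 42/13}.

Buchberger on the second generating set:
h_1 = 9*x*y + 2*x + 6*y - 2*z - 4, LT = x*y.
h_2 = -63*x*y - 27*x, LT = x*y.

S(h_1,h_2): lcm = x*y. S = -13/63*x + 2/3*y - 2/9*z - 4/9.
  reduce S modulo (h_1, h_2):
  remainder -13/63*x + 2/3*y - 2/9*z - 4/9 ≠ 0; add k_3 = -13/63*x + 2/3*y - 2/9*z - 4/9 to the basis.

S(h_1,k_3): lcm = x*y. S = 42/13*y**2 - 14/13*y*z + 2/9*x - 58/39*y - 2/9*z - 4/9.
  reduce S modulo (h_1, h_2, k_3):
  remainder 42/13*y**2 - 14/13*y*z - 10/13*y - 6/13*z - 12/13 ≠ 0; add k_4 = 42/13*y**2 - 14/13*y*z - 10/13*y - 6/13*z - 12/13 to the basis.

The other S-polynomials (S(h_2,k_3), S(h_1,k_4), S(h_2,k_4), S(k_3,k_4)) all reduce to 0 modulo the current basis, so we have a Gröbner basis.
Inter-reduce: drop elements whose leading term is divisible by another's, tail-reduce, and make monic.
Reduced Gröbner basis: {y**2 - 1/3*y*z - 5/21*y - 1/7*z - 2/7, x - 42/13*y + 14/13*z + 28/13}.

Since the reduced bases disagree, the two ideals are not the same.

No, the ideals differ.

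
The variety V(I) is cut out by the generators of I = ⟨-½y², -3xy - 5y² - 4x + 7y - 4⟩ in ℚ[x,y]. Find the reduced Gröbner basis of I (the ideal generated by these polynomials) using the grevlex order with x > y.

G = {y², x - 5/2y + 1}

f_1 = -½y², LT = y².
f_2 = -3xy - 5y² - 4x + 7y - 4, LT = xy.

S(f_1,f_2): lcm = xy². S = -5/3y³ - 4/3xy + 7/3y² - 4/3y.
  reduce S modulo (f_1, f_2):
  remainder 16/9x - 40/9y + 16/9 ≠ 0; add g_3 = 16/9x - 40/9y + 16/9 to the basis.

The other S-polynomials (S(f_1,g_3), S(f_2,g_3)) all reduce to 0 modulo the current basis, so we have a Gröbner basis.
Inter-reduce: drop elements whose leading term is divisible by another's, tail-reduce, and make monic.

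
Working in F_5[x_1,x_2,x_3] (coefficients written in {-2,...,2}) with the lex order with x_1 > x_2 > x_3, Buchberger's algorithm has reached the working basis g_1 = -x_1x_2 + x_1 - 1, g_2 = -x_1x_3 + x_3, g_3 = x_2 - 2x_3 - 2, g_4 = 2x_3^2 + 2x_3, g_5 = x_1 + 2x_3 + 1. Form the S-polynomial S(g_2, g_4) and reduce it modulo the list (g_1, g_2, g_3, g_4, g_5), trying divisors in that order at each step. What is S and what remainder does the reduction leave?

lcm(LM(g_2), LM(g_4)) = x_1x_3^2.
S = (lcm/LT(g_2))·g_2 − (lcm/LT(g_4))·g_4 = -x_1x_3 - x_3^2.
Reduce S modulo (g_1, g_2, g_3, g_4, g_5) in that order:
  leading term x_1x_3: subtract (1)·g_2 from -x_1x_3 - x_3^2 → -x_3^2 - x_3
  leading term x_3^2: subtract (2)·g_4 from -x_3^2 - x_3 → 0
The remainder is 0, so this S-polynomial contributes no new basis element.

S(g_2, g_4) = -x_1x_3 - x_3^2; remainder on division = 0.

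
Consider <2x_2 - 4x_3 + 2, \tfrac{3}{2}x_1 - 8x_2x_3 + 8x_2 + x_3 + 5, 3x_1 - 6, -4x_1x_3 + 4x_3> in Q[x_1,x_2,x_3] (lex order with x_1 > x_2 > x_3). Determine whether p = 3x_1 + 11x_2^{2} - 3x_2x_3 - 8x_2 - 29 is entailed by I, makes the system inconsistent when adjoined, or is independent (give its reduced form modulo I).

First compute the reduced Gröbner basis of I by Buchberger's algorithm.
f_1 = 2x_2 - 4x_3 + 2, LT = x_2.
f_2 = \tfrac{3}{2}x_1 - 8x_2x_3 + 8x_2 + x_3 + 5, LT = x_1.
f_3 = 3x_1 - 6, LT = x_1.
f_4 = -4x_1x_3 + 4x_3, LT = x_1x_3.

S(f_1,f_2): leading monomials are coprime, so the S-polynomial reduces to 0 (Buchberger's first criterion).
S(f_1,f_3): leading monomials are coprime, so the S-polynomial reduces to 0 (Buchberger's first criterion).
S(f_1,f_4): leading monomials are coprime, so the S-polynomial reduces to 0 (Buchberger's first criterion).
S(f_2,f_3): lcm = x_1. S = -\tfrac{16}{3}x_2x_3 + \tfrac{16}{3}x_2 + \tfrac{2}{3}x_3 + \tfrac{16}{3}.
  leading term x_2x_3: subtract (-\tfrac{8}{3}x_3)·f_1 from -\tfrac{16}{3}x_2x_3 + \tfrac{16}{3}x_2 + \tfrac{2}{3}x_3 + \tfrac{16}{3} → \tfrac{16}{3}x_2 - \tfrac{32}{3}x_3^{2} + 6x_3 + \tfrac{16}{3}
  leading term x_2: subtract (\tfrac{8}{3})·f_1 from \tfrac{16}{3}x_2 - \tfrac{32}{3}x_3^{2} + 6x_3 + \tfrac{16}{3} → -\tfrac{32}{3}x_3^{2} + \tfrac{50}{3}x_3
  leading term x_3^{2}: no divisor's leading term divides it; move -\tfrac{32}{3}x_3^{2} to the remainder.
  leading term x_3: no divisor's leading term divides it; move \tfrac{50}{3}x_3 to the remainder.
  remainder -\tfrac{32}{3}x_3^{2} + \tfrac{50}{3}x_3 ≠ 0; add h_5 = -\tfrac{32}{3}x_3^{2} + \tfrac{50}{3}x_3 to the basis.

S(f_2,f_4): lcm = x_1x_3. S = -\tfrac{16}{3}x_2x_3^{2} + \tfrac{16}{3}x_2x_3 + \tfrac{2}{3}x_3^{2} + \tfrac{13}{3}x_3.
  leading term x_2x_3^{2}: subtract (-\tfrac{8}{3}x_3^{2})·f_1 from -\tfrac{16}{3}x_2x_3^{2} + \tfrac{16}{3}x_2x_3 + \tfrac{2}{3}x_3^{2} + \tfrac{13}{3}x_3 → \tfrac{16}{3}x_2x_3 - \tfrac{32}{3}x_3^{3} + 6x_3^{2} + \tfrac{13}{3}x_3
  leading term x_2x_3: subtract (\tfrac{8}{3}x_3)·f_1 from \tfrac{16}{3}x_2x_3 - \tfrac{32}{3}x_3^{3} + 6x_3^{2} + \tfrac{13}{3}x_3 → -\tfrac{32}{3}x_3^{3} + \tfrac{50}{3}x_3^{2} - x_3
  leading term x_3^{3}: subtract (x_3)·h_5 from -\tfrac{32}{3}x_3^{3} + \tfrac{50}{3}x_3^{2} - x_3 → -x_3
  leading term x_3: no divisor's leading term divides it; move -x_3 to the remainder.
  remainder -x_3 ≠ 0; add h_6 = -x_3 to the basis.

S(f_3,f_4): lcm = x_1x_3. S = -x_3.
  leading term x_3: subtract (1)·h_6 from -x_3 → 0
  remainder 0.

S(f_1,h_5): leading monomials are coprime, so the S-polynomial reduces to 0 (Buchberger's first criterion).
S(f_2,h_5): leading monomials are coprime, so the S-polynomial reduces to 0 (Buchberger's first criterion).
S(f_3,h_5): leading monomials are coprime, so the S-polynomial reduces to 0 (Buchberger's first criterion).
S(f_4,h_5): lcm = x_1x_3^{2}. S = \tfrac{25}{16}x_1x_3 - x_3^{2}.
  leading term x_1x_3: subtract (\tfrac{25}{24}x_3)·f_2 from \tfrac{25}{16}x_1x_3 - x_3^{2} → \tfrac{25}{3}x_2x_3^{2} - \tfrac{25}{3}x_2x_3 - \tfrac{49}{24}x_3^{2} - \tfrac{125}{24}x_3
  leading term x_2x_3^{2}: subtract (\tfrac{25}{6}x_3^{2})·f_1 from \tfrac{25}{3}x_2x_3^{2} - \tfrac{25}{3}x_2x_3 - \tfrac{49}{24}x_3^{2} - \tfrac{125}{24}x_3 → -\tfrac{25}{3}x_2x_3 + \tfrac{50}{3}x_3^{3} - \tfrac{83}{8}x_3^{2} - \tfrac{125}{24}x_3
  leading term x_2x_3: subtract (-\tfrac{25}{6}x_3)·f_1 from -\tfrac{25}{3}x_2x_3 + \tfrac{50}{3}x_3^{3} - \tfrac{83}{8}x_3^{2} - \tfrac{125}{24}x_3 → \tfrac{50}{3}x_3^{3} - \tfrac{649}{24}x_3^{2} + \tfrac{25}{8}x_3
  leading term x_3^{3}: subtract (-\tfrac{25}{16}x_3)·h_5 from \tfrac{50}{3}x_3^{3} - \tfrac{649}{24}x_3^{2} + \tfrac{25}{8}x_3 → -x_3^{2} + \tfrac{25}{8}x_3
  leading term x_3^{2}: subtract (\tfrac{3}{32})·h_5 from -x_3^{2} + \tfrac{25}{8}x_3 → \tfrac{25}{16}x_3
  leading term x_3: subtract (-\tfrac{25}{16})·h_6 from \tfrac{25}{16}x_3 → 0
  remainder 0.

S(f_1,h_6): leading monomials are coprime, so the S-polynomial reduces to 0 (Buchberger's first criterion).
S(f_2,h_6): leading monomials are coprime, so the S-polynomial reduces to 0 (Buchberger's first criterion).
S(f_3,h_6): leading monomials are coprime, so the S-polynomial reduces to 0 (Buchberger's first criterion).
S(f_4,h_6): lcm = x_1x_3. S = -x_3.
  leading term x_3: subtract (1)·h_6 from -x_3 → 0
  remainder 0.

S(h_5,h_6): lcm = x_3^{2}. S = -\tfrac{25}{16}x_3.
  leading term x_3: subtract (\tfrac{25}{16})·h_6 from -\tfrac{25}{16}x_3 → 0
  remainder 0.

Every S-polynomial of the final basis reduces to 0, so we have a Gröbner basis.
Inter-reduce: drop elements whose leading term is divisible by another's, tail-reduce, and make monic.
Reduced Gröbner basis: {x_1 - 2, x_2 + 1, x_3}.
Label its elements g_1 = x_1 - 2, g_2 = x_2 + 1, g_3 = x_3.

Reduce p = 3x_1 + 11x_2^{2} - 3x_2x_3 - 8x_2 - 29 modulo G:
  leading term x_1: subtract (3)·g_1 from 3x_1 + 11x_2^{2} - 3x_2x_3 - 8x_2 - 29 → 11x_2^{2} - 3x_2x_3 - 8x_2 - 23
  leading term x_2^{2}: subtract (11x_2)·g_2 from 11x_2^{2} - 3x_2x_3 - 8x_2 - 23 → -3x_2x_3 - 19x_2 - 23
  leading term x_2x_3: subtract (-3x_3)·g_2 from -3x_2x_3 - 19x_2 - 23 → -19x_2 + 3x_3 - 23
  leading term x_2: subtract (-19)·g_2 from -19x_2 + 3x_3 - 23 → 3x_3 - 4
  leading term x_3: subtract (3)·g_3 from 3x_3 - 4 → -4
  leading term 1: no divisor's leading term divides it; move -4 to the remainder.
  normal form = -4.
The normal form is nonzero, so p ∉ I. Since p minus its normal form lies in I, I + (p) = I + (r) where r = -4; decide whether this ideal is the whole ring.
Here r = -4 is a nonzero constant, hence a unit: 1 ∈ I + (p), the Gröbner basis of I + (p) is {1}, and the enlarged system has no common solution — adjoining p is inconsistent.

Ideal membership is decidable via reduction modulo a Gröbner basis.

Adjoining 3x_1 + 11x_2^{2} - 3x_2x_3 - 8x_2 - 29 makes the ideal the whole ring: the system is inconsistent.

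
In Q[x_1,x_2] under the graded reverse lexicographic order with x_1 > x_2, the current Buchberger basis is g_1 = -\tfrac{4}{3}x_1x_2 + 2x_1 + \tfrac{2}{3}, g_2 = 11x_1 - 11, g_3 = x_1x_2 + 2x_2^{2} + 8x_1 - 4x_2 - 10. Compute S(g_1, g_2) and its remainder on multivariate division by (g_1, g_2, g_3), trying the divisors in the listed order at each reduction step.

lcm(LM(g_1), LM(g_2)) = x_1x_2.
S = (lcm/LT(g_1))·g_1 − (lcm/LT(g_2))·g_2 = -\tfrac{3}{2}x_1 + x_2 - \tfrac{1}{2}.
Reduce S modulo (g_1, g_2, g_3) in that order:
  leading term x_1: subtract (-\tfrac{3}{22})·g_2 from -\tfrac{3}{2}x_1 + x_2 - \tfrac{1}{2} → x_2 - 2
  leading term x_2: no divisor's leading term divides it; move x_2 to the remainder.
  leading term 1: no divisor's leading term divides it; move -2 to the remainder.
The remainder x_2 - 2 is nonzero, so it would be added as the next basis element.

S(g_1, g_2) = -\tfrac{3}{2}x_1 + x_2 - \tfrac{1}{2}; remainder on division = x_2 - 2.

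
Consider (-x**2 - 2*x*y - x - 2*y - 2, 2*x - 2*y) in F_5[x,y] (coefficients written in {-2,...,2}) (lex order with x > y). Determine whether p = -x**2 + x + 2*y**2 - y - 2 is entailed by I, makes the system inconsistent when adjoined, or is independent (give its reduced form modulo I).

Adjoining -x**2 + x + 2*y**2 - y - 2 makes the ideal the whole ring: the system is inconsistent.

First compute the reduced Gröbner basis of I by Buchberger's algorithm.
f_1 = -x**2 - 2*x*y - x - 2*y - 2, LT = x**2.
f_2 = 2*x - 2*y, LT = x.

S(f_1,f_2): lcm = x**2. S = -2*x*y + x + 2*y + 2.
  reduce S modulo (f_1, f_2):
  remainder -2*y**2 - 2*y + 2 ≠ 0; add h_3 = -2*y**2 - 2*y + 2 to the basis.

The other S-polynomials (S(f_1,h_3), S(f_2,h_3)) all reduce to 0 modulo the current basis, so we have a Gröbner basis.
Inter-reduce: drop elements whose leading term is divisible by another's, tail-reduce, and make monic.
Reduced Gröbner basis: {x - y, y**2 + y - 1}.
Label its elements g_1 = x - y, g_2 = y**2 + y - 1.

Reduce p = -x**2 + x + 2*y**2 - y - 2 modulo G:
  leading term x**2: subtract (-x)·g_1 from -x**2 + x + 2*y**2 - y - 2 → -x*y + x + 2*y**2 - y - 2
  leading term x*y: subtract (-y)·g_1 from -x*y + x + 2*y**2 - y - 2 → x + y**2 - y - 2
  leading term x: subtract (1)·g_1 from x + y**2 - y - 2 → y**2 - 2
  leading term y**2: subtract (1)·g_2 from y**2 - 2 → -y - 1
  leading term y: no divisor's leading term divides it; move -y to the remainder.
  leading term 1: no divisor's leading term divides it; move -1 to the remainder.
  normal form = -y - 1.
The normal form is nonzero, so p ∉ I. Since p minus its normal form lies in I, I + (p) = I + (r) where r = -y - 1; decide whether this ideal is the whole ring.
Run Buchberger on G together with r (pairs among the g_i already reduce to 0 since G is a Gröbner basis):
g_1 = x - y, LT = x.
g_2 = y**2 + y - 1, LT = y**2.
r = -y - 1, LT = y.

S(g_2,r): lcm = y**2. S = -1.
  reduce S modulo (g_1, g_2, r):
  remainder -1 ≠ 0; add m_4 = -1 to the basis.

The other S-polynomials (S(g_1,g_2), S(g_1,r), S(g_1,m_4), S(g_2,m_4), S(r,m_4)) all reduce to 0 modulo the current basis, so we have a Gröbner basis.
Inter-reduce: drop elements whose leading term is divisible by another's, tail-reduce, and make monic.
Reduced Gröbner basis: {1}.
The reduced Gröbner basis of I + (p) is {1}: the ideal is the whole ring, so the enlarged system has no common solution — adjoining p is inconsistent.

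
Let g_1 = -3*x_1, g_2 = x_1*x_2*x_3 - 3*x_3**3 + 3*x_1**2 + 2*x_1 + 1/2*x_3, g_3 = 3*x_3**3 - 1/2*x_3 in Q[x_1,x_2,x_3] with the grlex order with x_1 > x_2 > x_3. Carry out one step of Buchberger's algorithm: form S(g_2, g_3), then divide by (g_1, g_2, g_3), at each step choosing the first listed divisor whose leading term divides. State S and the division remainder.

lcm(LM(g_2), LM(g_3)) = x_1*x_2*x_3**3.
S = (lcm/LT(g_2))·g_2 − (lcm/LT(g_3))·g_3 = -3*x_3**5 + 3*x_1**2*x_3**2 + 1/6*x_1*x_2*x_3 + 2*x_1*x_3**2 + 1/2*x_3**3.
Reduce S modulo (g_1, g_2, g_3) in that order:
  leading term x_3**5: subtract (-x_3**2)·g_3 from -3*x_3**5 + 3*x_1**2*x_3**2 + 1/6*x_1*x_2*x_3 + 2*x_1*x_3**2 + 1/2*x_3**3 → 3*x_1**2*x_3**2 + 1/6*x_1*x_2*x_3 + 2*x_1*x_3**2
  leading term x_1**2*x_3**2: subtract (-x_1*x_3**2)·g_1 from 3*x_1**2*x_3**2 + 1/6*x_1*x_2*x_3 + 2*x_1*x_3**2 → 1/6*x_1*x_2*x_3 + 2*x_1*x_3**2
  leading term x_1*x_2*x_3: subtract (-1/18*x_2*x_3)·g_1 from 1/6*x_1*x_2*x_3 + 2*x_1*x_3**2 → 2*x_1*x_3**2
  leading term x_1*x_3**2: subtract (-2/3*x_3**2)·g_1 from 2*x_1*x_3**2 → 0
The remainder is 0, so this S-polynomial contributes no new basis element.

S(g_2, g_3) = -3*x_3**5 + 3*x_1**2*x_3**2 + 1/6*x_1*x_2*x_3 + 2*x_1*x_3**2 + 1/2*x_3**3; remainder on division = 0.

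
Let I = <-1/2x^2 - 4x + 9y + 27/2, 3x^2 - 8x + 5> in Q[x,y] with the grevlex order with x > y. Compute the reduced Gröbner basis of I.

This is the nonlinear analogue of row-reducing a linear system.

f_1 = -1/2x^2 - 4x + 9y + 27/2, LT = x^2.
f_2 = 3x^2 - 8x + 5, LT = x^2.

S(f_1,f_2): lcm = x^2. S = 32/3x - 18y - 86/3.
  leading term x: no divisor's leading term divides it; move 32/3x to the remainder.
  leading term y: no divisor's leading term divides it; move -18y to the remainder.
  leading term 1: no divisor's leading term divides it; move -86/3 to the remainder.
  remainder 32/3x - 18y - 86/3 ≠ 0; add g_3 = 32/3x - 18y - 86/3 to the basis.

S(f_1,g_3): lcm = x^2. S = 27/16xy + 171/16x - 18y - 27.
  leading term xy: subtract (81/512y)·g_3 from 27/16xy + 171/16x - 18y - 27 → 729/256y^2 + 171/16x - 3447/256y - 27
  leading term y^2: no divisor's leading term divides it; move 729/256y^2 to the remainder.
  leading term x: subtract (513/512)·g_3 from 171/16x - 3447/256y - 27 → 585/128y + 441/256
  leading term y: no divisor's leading term divides it; move 585/128y to the remainder.
  leading term 1: no divisor's leading term divides it; move 441/256 to the remainder.
  remainder 729/256y^2 + 585/128y + 441/256 ≠ 0; add g_4 = 729/256y^2 + 585/128y + 441/256 to the basis.

The other S-polynomials (S(f_2,g_3), S(f_1,g_4), S(f_2,g_4), S(g_3,g_4)) all reduce to 0 modulo the current basis, so we have a Gröbner basis.
Inter-reduce: drop elements whose leading term is divisible by another's, tail-reduce, and make monic.

G = {y^2 + 130/81y + 49/81, x - 27/16y - 43/16}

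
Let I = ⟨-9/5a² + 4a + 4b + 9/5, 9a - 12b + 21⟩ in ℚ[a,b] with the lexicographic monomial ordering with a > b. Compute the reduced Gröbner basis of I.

f_1 = -9/5a² + 4a + 4b + 9/5, LT = a².
f_2 = 9a - 12b + 21, LT = a.

S(f_1,f_2): lcm = a². S = 4/3ab - 41/9a - 20/9b - 1.
  reduce S modulo (f_1, f_2):
  remainder 16/9b² - 308/27b + 260/27 ≠ 0; add g_3 = 16/9b² - 308/27b + 260/27 to the basis.

The other S-polynomials (S(f_1,g_3), S(f_2,g_3)) all reduce to 0 modulo the current basis, so we have a Gröbner basis.
Inter-reduce: drop elements whose leading term is divisible by another's, tail-reduce, and make monic.

G = {a - 4/3b + 7/3, b² - 77/12b + 65/12}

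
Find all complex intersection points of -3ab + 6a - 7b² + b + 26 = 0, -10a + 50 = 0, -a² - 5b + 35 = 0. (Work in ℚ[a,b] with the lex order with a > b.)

{(5, 2)}

Compute a lex Gröbner basis by Buchberger's algorithm.
f_1 = -3ab + 6a - 7b² + b + 26, LT = ab.
f_2 = -10a + 50, LT = a.
f_3 = -a² - 5b + 35, LT = a².

S(f_1,f_2): lcm = ab. S = -2a + 7/3b² + 14/3b - 26/3.
  leading term a: subtract (⅕)·f_2 from -2a + 7/3b² + 14/3b - 26/3 → 7/3b² + 14/3b - 56/3
  leading term b²: no divisor's leading term divides it; move 7/3b² to the remainder.
  leading term b: no divisor's leading term divides it; move 14/3b to the remainder.
  leading term 1: no divisor's leading term divides it; move -56/3 to the remainder.
  remainder 7/3b² + 14/3b - 56/3 ≠ 0; add h_4 = 7/3b² + 14/3b - 56/3 to the basis.

S(f_1,f_3): lcm = a²b. S = -2a² + 7/3ab² - ⅓ab - 26/3a - 5b² + 35b.
  leading term a²: subtract (⅕a)·f_2 from -2a² + 7/3ab² - ⅓ab - 26/3a - 5b² + 35b → 7/3ab² - ⅓ab - 56/3a - 5b² + 35b
  leading term ab²: subtract (-7/9b)·f_1 from 7/3ab² - ⅓ab - 56/3a - 5b² + 35b → 13/3ab - 56/3a - 49/9b³ - 38/9b² + 497/9b
  leading term ab: subtract (-13/9)·f_1 from 13/3ab - 56/3a - 49/9b³ - 38/9b² + 497/9b → -10a - 49/9b³ - 43/3b² + 170/3b + 338/9
  leading term a: subtract (1)·f_2 from -10a - 49/9b³ - 43/3b² + 170/3b + 338/9 → -49/9b³ - 43/3b² + 170/3b - 112/9
  leading term b³: subtract (-7/3b)·h_4 from -49/9b³ - 43/3b² + 170/3b - 112/9 → -31/9b² + 118/9b - 112/9
  leading term b²: subtract (-31/21)·h_4 from -31/9b² + 118/9b - 112/9 → 20b - 40
  leading term b: no divisor's leading term divides it; move 20b to the remainder.
  leading term 1: no divisor's leading term divides it; move -40 to the remainder.
  remainder 20b - 40 ≠ 0; add h_5 = 20b - 40 to the basis.

The other S-polynomials (S(f_2,f_3), S(f_1,h_4), S(f_2,h_4), S(f_3,h_4), S(f_1,h_5), S(f_2,h_5), S(f_3,h_5), S(h_4,h_5)) all reduce to 0 modulo the current basis, so we have a Gröbner basis.
Inter-reduce: drop elements whose leading term is divisible by another's, tail-reduce, and make monic.
Reduced Gröbner basis: {a - 5, b - 2}.

Since the basis is lex-ordered, b - 2 is univariate in b. Its roots are {2}. Back-substituting each root into the other basis elements fixes the other coordinates.
  b = 2: the earlier basis element becomes a - 5 = 0, giving a = 5 — point (5, 2).
Each listed point satisfies every original equation (direct substitution).
This is the nonlinear analogue of row-reducing a linear system.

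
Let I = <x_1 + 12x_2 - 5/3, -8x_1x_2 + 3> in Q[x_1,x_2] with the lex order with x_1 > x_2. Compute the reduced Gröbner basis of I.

f_1 = x_1 + 12x_2 - 5/3, LT = x_1.
f_2 = -8x_1x_2 + 3, LT = x_1x_2.

S(f_1,f_2): lcm = x_1x_2. S = 12x_2^2 - 5/3x_2 + 3/8.
  leading term x_2^2: no divisor's leading term divides it; move 12x_2^2 to the remainder.
  leading term x_2: no divisor's leading term divides it; move -5/3x_2 to the remainder.
  leading term 1: no divisor's leading term divides it; move 3/8 to the remainder.
  remainder 12x_2^2 - 5/3x_2 + 3/8 ≠ 0; add g_3 = 12x_2^2 - 5/3x_2 + 3/8 to the basis.

The other S-polynomials (S(f_1,g_3), S(f_2,g_3)) all reduce to 0 modulo the current basis, so we have a Gröbner basis.
Inter-reduce: drop elements whose leading term is divisible by another's, tail-reduce, and make monic.

G = {x_1 + 12x_2 - 5/3, x_2^2 - 5/36x_2 + 1/32}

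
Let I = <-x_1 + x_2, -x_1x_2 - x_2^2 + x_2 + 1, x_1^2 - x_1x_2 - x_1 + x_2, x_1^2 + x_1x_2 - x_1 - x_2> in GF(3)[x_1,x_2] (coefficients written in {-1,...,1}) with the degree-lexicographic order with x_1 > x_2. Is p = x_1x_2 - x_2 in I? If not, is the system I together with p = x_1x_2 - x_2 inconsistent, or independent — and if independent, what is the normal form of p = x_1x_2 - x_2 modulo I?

First compute the reduced Gröbner basis of I by Buchberger's algorithm.
f_1 = -x_1 + x_2, LT = x_1.
f_2 = -x_1x_2 - x_2^2 + x_2 + 1, LT = x_1x_2.
f_3 = x_1^2 - x_1x_2 - x_1 + x_2, LT = x_1^2.
f_4 = x_1^2 + x_1x_2 - x_1 - x_2, LT = x_1^2.

S(f_1,f_2): lcm = x_1x_2. S = x_2^2 + x_2 + 1.
  leading term x_2^2: no divisor's leading term divides it; move x_2^2 to the remainder.
  leading term x_2: no divisor's leading term divides it; move x_2 to the remainder.
  leading term 1: no divisor's leading term divides it; move 1 to the remainder.
  remainder x_2^2 + x_2 + 1 ≠ 0; add h_5 = x_2^2 + x_2 + 1 to the basis.

S(f_1,f_4): lcm = x_1^2. S = x_1x_2 + x_1 + x_2.
  leading term x_1x_2: subtract (-x_2)·f_1 from x_1x_2 + x_1 + x_2 → x_2^2 + x_1 + x_2
  leading term x_2^2: subtract (1)·h_5 from x_2^2 + x_1 + x_2 → x_1 - 1
  leading term x_1: subtract (-1)·f_1 from x_1 - 1 → x_2 - 1
  leading term x_2: no divisor's leading term divides it; move x_2 to the remainder.
  leading term 1: no divisor's leading term divides it; move -1 to the remainder.
  remainder x_2 - 1 ≠ 0; add h_6 = x_2 - 1 to the basis.

The other S-polynomials (S(f_1,f_3), S(f_2,f_3), S(f_2,f_4), S(f_3,f_4), S(f_1,h_5), S(f_2,h_5), S(f_3,h_5), S(f_4,h_5), S(f_1,h_6), S(f_2,h_6), S(f_3,h_6), S(f_4,h_6), S(h_5,h_6)) all reduce to 0 modulo the current basis, so we have a Gröbner basis.
Inter-reduce: drop elements whose leading term is divisible by another's, tail-reduce, and make monic.
Reduced Gröbner basis: {x_1 - 1, x_2 - 1}.
Label its elements g_1 = x_1 - 1, g_2 = x_2 - 1.

Reduce p = x_1x_2 - x_2 modulo G:
  leading term x_1x_2: subtract (x_2)·g_1 from x_1x_2 - x_2 → 0
  normal form = 0.
Since the normal form is 0, p ∈ I.

x_1x_2 - x_2 lies in I (it reduces to 0).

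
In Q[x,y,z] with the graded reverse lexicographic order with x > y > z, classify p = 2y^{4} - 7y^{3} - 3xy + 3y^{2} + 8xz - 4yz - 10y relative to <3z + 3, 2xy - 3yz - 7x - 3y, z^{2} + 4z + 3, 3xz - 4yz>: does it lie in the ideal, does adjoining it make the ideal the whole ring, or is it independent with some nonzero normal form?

First compute the reduced Gröbner basis of I by Buchberger's algorithm.
f_1 = 3z + 3, LT = z.
f_2 = 2xy - 3yz - 7x - 3y, LT = xy.
f_3 = z^{2} + 4z + 3, LT = z^{2}.
f_4 = 3xz - 4yz, LT = xz.

S(f_1,f_4): lcm = xz. S = \tfrac{4}{3}yz + x.
  reduce S modulo (f_1, f_2, f_3, f_4):
  remainder x - \tfrac{4}{3}y ≠ 0; add h_5 = x - \tfrac{4}{3}y to the basis.

S(f_2,f_4): lcm = xyz. S = \tfrac{4}{3}y^{2}z - \tfrac{3}{2}yz^{2} - \tfrac{7}{2}xz - \tfrac{3}{2}yz.
  reduce S modulo (f_1, f_2, f_3, f_4, h_5):
  remainder -\tfrac{4}{3}y^{2} + \tfrac{14}{3}y ≠ 0; add h_6 = -\tfrac{4}{3}y^{2} + \tfrac{14}{3}y to the basis.

The other S-polynomials (S(f_1,f_2), S(f_1,f_3), S(f_2,f_3), S(f_3,f_4), S(f_1,h_5), S(f_2,h_5), S(f_3,h_5), S(f_4,h_5), S(f_1,h_6), S(f_2,h_6), S(f_3,h_6), S(f_4,h_6), S(h_5,h_6)) all reduce to 0 modulo the current basis, so we have a Gröbner basis.
Inter-reduce: drop elements whose leading term is divisible by another's, tail-reduce, and make monic.
Reduced Gröbner basis: {y^{2} - \tfrac{7}{2}y, x - \tfrac{4}{3}y, z + 1}.
Label its elements g_1 = y^{2} - \tfrac{7}{2}y, g_2 = x - \tfrac{4}{3}y, g_3 = z + 1.

Reduce p = 2y^{4} - 7y^{3} - 3xy + 3y^{2} + 8xz - 4yz - 10y modulo G:
  leading term y^{4}: subtract (2y^{2})·g_1 from 2y^{4} - 7y^{3} - 3xy + 3y^{2} + 8xz - 4yz - 10y → -3xy + 3y^{2} + 8xz - 4yz - 10y
  leading term xy: subtract (-3y)·g_2 from -3xy + 3y^{2} + 8xz - 4yz - 10y → -y^{2} + 8xz - 4yz - 10y
  leading term y^{2}: subtract (-1)·g_1 from -y^{2} + 8xz - 4yz - 10y → 8xz - 4yz - \tfrac{27}{2}y
  leading term xz: subtract (8z)·g_2 from 8xz - 4yz - \tfrac{27}{2}y → \tfrac{20}{3}yz - \tfrac{27}{2}y
  leading term yz: subtract (\tfrac{20}{3}y)·g_3 from \tfrac{20}{3}yz - \tfrac{27}{2}y → -\tfrac{121}{6}y
  leading term y: no divisor's leading term divides it; move -\tfrac{121}{6}y to the remainder.
  normal form = -\tfrac{121}{6}y.
The normal form is nonzero, so p ∉ I. Since p minus its normal form lies in I, I + (p) = I + (r) where r = -\tfrac{121}{6}y; decide whether this ideal is the whole ring.
Run Buchberger on G together with r (pairs among the g_i already reduce to 0 since G is a Gröbner basis):
g_1 = y^{2} - \tfrac{7}{2}y, LT = y^{2}.
g_2 = x - \tfrac{4}{3}y, LT = x.
g_3 = z + 1, LT = z.
r = -\tfrac{121}{6}y, LT = y.

The S-polynomials (S(g_1,g_2), S(g_1,g_3), S(g_1,r), S(g_2,g_3), S(g_2,r), S(g_3,r)) all reduce to 0 modulo the current basis, so we have a Gröbner basis.
Inter-reduce: drop elements whose leading term is divisible by another's, tail-reduce, and make monic.
Reduced Gröbner basis: {x, y, z + 1}.
The reduced Gröbner basis of I + (p) is {x, y, z + 1} ≠ {1}, a proper ideal, so the enlarged system stays consistent: p is independent of I, with normal form -\tfrac{121}{6}y.

Ideal membership is decidable via reduction modulo a Gröbner basis.

2y^{4} - 7y^{3} - 3xy + 3y^{2} + 8xz - 4yz - 10y is independent of I; its normal form modulo I is -\tfrac{121}{6}y.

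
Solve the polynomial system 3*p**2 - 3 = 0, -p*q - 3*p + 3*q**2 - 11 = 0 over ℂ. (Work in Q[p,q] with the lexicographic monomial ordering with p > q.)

{(1, -2), (1, 7/3), (-1, -1/6 + sqrt(97)/6), (-1, -sqrt(97)/6 - 1/6)}

Compute a lex Gröbner basis by Buchberger's algorithm.
f_1 = 3*p**2 - 3, LT = p**2.
f_2 = -p*q - 3*p + 3*q**2 - 11, LT = p*q.

S(f_1,f_2): lcm = p**2*q. S = -3*p**2 + 3*p*q**2 - 11*p - q.
  leading term p**2: subtract (-1)·f_1 from -3*p**2 + 3*p*q**2 - 11*p - q → 3*p*q**2 - 11*p - q - 3
  leading term p*q**2: subtract (-3*q)·f_2 from 3*p*q**2 - 11*p - q - 3 → -9*p*q - 11*p + 9*q**3 - 34*q - 3
  leading term p*q: subtract (9)·f_2 from -9*p*q - 11*p + 9*q**3 - 34*q - 3 → 16*p + 9*q**3 - 27*q**2 - 34*q + 96
  leading term p: no divisor's leading term divides it; move 16*p to the remainder.
  leading term q**3: no divisor's leading term divides it; move 9*q**3 to the remainder.
  leading term q**2: no divisor's leading term divides it; move -27*q**2 to the remainder.
  leading term q: no divisor's leading term divides it; move -34*q to the remainder.
  leading term 1: no divisor's leading term divides it; move 96 to the remainder.
  remainder 16*p + 9*q**3 - 27*q**2 - 34*q + 96 ≠ 0; add h_3 = 16*p + 9*q**3 - 27*q**2 - 34*q + 96 to the basis.

S(f_1,h_3): lcm = p**2. S = -9/16*p*q**3 + 27/16*p*q**2 + 17/8*p*q - 6*p - 1.
  leading term p*q**3: subtract (9/16*q**2)·f_2 from -9/16*p*q**3 + 27/16*p*q**2 + 17/8*p*q - 6*p - 1 → 27/8*p*q**2 + 17/8*p*q - 6*p - 27/16*q**4 + 99/16*q**2 - 1
  leading term p*q**2: subtract (-27/8*q)·f_2 from 27/8*p*q**2 + 17/8*p*q - 6*p - 27/16*q**4 + 99/16*q**2 - 1 → -8*p*q - 6*p - 27/16*q**4 + 81/8*q**3 + 99/16*q**2 - 297/8*q - 1
  leading term p*q: subtract (8)·f_2 from -8*p*q - 6*p - 27/16*q**4 + 81/8*q**3 + 99/16*q**2 - 297/8*q - 1 → 18*p - 27/16*q**4 + 81/8*q**3 - 285/16*q**2 - 297/8*q + 87
  leading term p: subtract (9/8)·h_3 from 18*p - 27/16*q**4 + 81/8*q**3 - 285/16*q**2 - 297/8*q + 87 → -27/16*q**4 + 201/16*q**2 + 9/8*q - 21
  leading term q**4: no divisor's leading term divides it; move -27/16*q**4 to the remainder.
  leading term q**2: no divisor's leading term divides it; move 201/16*q**2 to the remainder.
  leading term q: no divisor's leading term divides it; move 9/8*q to the remainder.
  leading term 1: no divisor's leading term divides it; move -21 to the remainder.
  remainder -27/16*q**4 + 201/16*q**2 + 9/8*q - 21 ≠ 0; add h_4 = -27/16*q**4 + 201/16*q**2 + 9/8*q - 21 to the basis.

S(f_2,h_3): lcm = p*q. S = 3*p - 9/16*q**4 + 27/16*q**3 - 7/8*q**2 - 6*q + 11.
  leading term p: subtract (3/16)·h_3 from 3*p - 9/16*q**4 + 27/16*q**3 - 7/8*q**2 - 6*q + 11 → -9/16*q**4 + 67/16*q**2 + 3/8*q - 7
  leading term q**4: subtract (1/3)·h_4 from -9/16*q**4 + 67/16*q**2 + 3/8*q - 7 → 0
  remainder 0.

S(f_1,h_4): leading monomials are coprime, so the S-polynomial reduces to 0 (Buchberger's first criterion).
S(f_2,h_4): lcm = p*q**4. S = 3*p*q**3 + 67/9*p*q**2 + 2/3*p*q - 112/9*p - 3*q**5 + 11*q**3.
  leading term p*q**3: subtract (-3*q**2)·f_2 from 3*p*q**3 + 67/9*p*q**2 + 2/3*p*q - 112/9*p - 3*q**5 + 11*q**3 → -14/9*p*q**2 + 2/3*p*q - 112/9*p - 3*q**5 + 9*q**4 + 11*q**3 - 33*q**2
  leading term p*q**2: subtract (14/9*q)·f_2 from -14/9*p*q**2 + 2/3*p*q - 112/9*p - 3*q**5 + 9*q**4 + 11*q**3 - 33*q**2 → 16/3*p*q - 112/9*p - 3*q**5 + 9*q**4 + 19/3*q**3 - 33*q**2 + 154/9*q
  leading term p*q: subtract (-16/3)·f_2 from 16/3*p*q - 112/9*p - 3*q**5 + 9*q**4 + 19/3*q**3 - 33*q**2 + 154/9*q → -256/9*p - 3*q**5 + 9*q**4 + 19/3*q**3 - 17*q**2 + 154/9*q - 176/3
  leading term p: subtract (-16/9)·h_3 from -256/9*p - 3*q**5 + 9*q**4 + 19/3*q**3 - 17*q**2 + 154/9*q - 176/3 → -3*q**5 + 9*q**4 + 67/3*q**3 - 65*q**2 - 130/3*q + 112
  leading term q**5: subtract (16/9*q)·h_4 from -3*q**5 + 9*q**4 + 67/3*q**3 - 65*q**2 - 130/3*q + 112 → 9*q**4 - 67*q**2 - 6*q + 112
  leading term q**4: subtract (-16/3)·h_4 from 9*q**4 - 67*q**2 - 6*q + 112 → 0
  remainder 0.

S(h_3,h_4): leading monomials are coprime, so the S-polynomial reduces to 0 (Buchberger's first criterion).
Every S-polynomial of the final basis reduces to 0, so we have a Gröbner basis.
Inter-reduce: drop elements whose leading term is divisible by another's, tail-reduce, and make monic.
Reduced Gröbner basis: {p + 9/16*q**3 - 27/16*q**2 - 17/8*q + 6, q**4 - 67/9*q**2 - 2/3*q + 112/9}.

The lex basis is triangular: the last element involves only q. Solving q**4 - 67/9*q**2 - 2/3*q + 112/9 = 0 gives q ∈ {-2, 7/3, -1/6 + sqrt(97)/6, -sqrt(97)/6 - 1/6}; substituting each value into the earlier elements determines the remaining variables.
  q = -2: the earlier basis element becomes p - 1 = 0, giving p = 1 — point (1, -2).
  q = 7/3: the earlier basis element becomes p - 1 = 0, giving p = 1 — point (1, 7/3).
  q = -1/6 + sqrt(97)/6: the earlier basis element becomes p + 1 = 0, giving p = -1 — point (-1, -1/6 + sqrt(97)/6).
  q = -sqrt(97)/6 - 1/6: the earlier basis element becomes p + 1 = 0, giving p = -1 — point (-1, -sqrt(97)/6 - 1/6).
Each listed point satisfies every original equation (direct substitution).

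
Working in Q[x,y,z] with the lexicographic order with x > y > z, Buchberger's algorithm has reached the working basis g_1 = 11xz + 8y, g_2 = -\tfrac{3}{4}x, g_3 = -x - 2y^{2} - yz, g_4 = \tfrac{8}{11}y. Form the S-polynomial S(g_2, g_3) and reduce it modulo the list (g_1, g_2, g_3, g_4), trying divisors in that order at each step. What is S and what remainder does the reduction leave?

lcm(LM(g_2), LM(g_3)) = x.
S = (lcm/LT(g_2))·g_2 − (lcm/LT(g_3))·g_3 = -2y^{2} - yz.
Reduce S modulo (g_1, g_2, g_3, g_4) in that order:
  leading term y^{2}: subtract (-\tfrac{11}{4}y)·g_4 from -2y^{2} - yz → -yz
  leading term yz: subtract (-\tfrac{11}{8}z)·g_4 from -yz → 0
The remainder is 0, so this S-polynomial contributes no new basis element.

S(g_2, g_3) = -2y^{2} - yz; remainder on division = 0.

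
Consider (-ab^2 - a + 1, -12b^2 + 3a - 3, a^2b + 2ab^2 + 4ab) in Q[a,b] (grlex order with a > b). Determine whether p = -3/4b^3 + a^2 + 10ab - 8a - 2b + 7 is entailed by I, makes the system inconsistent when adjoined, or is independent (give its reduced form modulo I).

First compute the reduced Gröbner basis of I by Buchberger's algorithm.
f_1 = -ab^2 - a + 1, LT = ab^2.
f_2 = -12b^2 + 3a - 3, LT = b^2.
f_3 = a^2b + 2ab^2 + 4ab, LT = a^2b.

S(f_1,f_2): lcm = ab^2. S = 1/4a^2 + 3/4a - 1.
  leading term a^2: no divisor's leading term divides it; move 1/4a^2 to the remainder.
  leading term a: no divisor's leading term divides it; move 3/4a to the remainder.
  leading term 1: no divisor's leading term divides it; move -1 to the remainder.
  remainder 1/4a^2 + 3/4a - 1 ≠ 0; add h_4 = 1/4a^2 + 3/4a - 1 to the basis.

S(f_1,f_3): lcm = a^2b^2. S = -2ab^3 - 4ab^2 + a^2 - a.
  leading term ab^3: subtract (2b)·f_1 from -2ab^3 - 4ab^2 + a^2 - a → -4ab^2 + a^2 + 2ab - a - 2b
  leading term ab^2: subtract (4)·f_1 from -4ab^2 + a^2 + 2ab - a - 2b → a^2 + 2ab + 3a - 2b - 4
  leading term a^2: subtract (4)·h_4 from a^2 + 2ab + 3a - 2b - 4 → 2ab - 2b
  leading term ab: no divisor's leading term divides it; move 2ab to the remainder.
  leading term b: no divisor's leading term divides it; move -2b to the remainder.
  remainder 2ab - 2b ≠ 0; add h_5 = 2ab - 2b to the basis.

S(f_3,h_4): lcm = a^2b. S = 2ab^2 + ab + 4b.
  leading term ab^2: subtract (-2)·f_1 from 2ab^2 + ab + 4b → ab - 2a + 4b + 2
  leading term ab: subtract (1/2)·h_5 from ab - 2a + 4b + 2 → -2a + 5b + 2
  leading term a: no divisor's leading term divides it; move -2a to the remainder.
  leading term b: no divisor's leading term divides it; move 5b to the remainder.
  leading term 1: no divisor's leading term divides it; move 2 to the remainder.
  remainder -2a + 5b + 2 ≠ 0; add h_6 = -2a + 5b + 2 to the basis.

S(f_1,h_5): lcm = ab^2. S = b^2 + a - 1.
  leading term b^2: subtract (-1/12)·f_2 from b^2 + a - 1 → 5/4a - 5/4
  leading term a: subtract (-5/8)·h_6 from 5/4a - 5/4 → 25/8b
  leading term b: no divisor's leading term divides it; move 25/8b to the remainder.
  remainder 25/8b ≠ 0; add h_7 = 25/8b to the basis.

The other S-polynomials (S(f_2,f_3), S(f_1,h_4), S(f_2,h_4), S(f_2,h_5), S(f_3,h_5), S(h_4,h_5), S(f_1,h_6), S(f_2,h_6), S(f_3,h_6), S(h_4,h_6), S(h_5,h_6), S(f_1,h_7), S(f_2,h_7), S(f_3,h_7), S(h_4,h_7), S(h_5,h_7), S(h_6,h_7)) all reduce to 0 modulo the current basis, so we have a Gröbner basis.
Inter-reduce: drop elements whose leading term is divisible by another's, tail-reduce, and make monic.
Reduced Gröbner basis: {a - 1, b}.
Label its elements g_1 = a - 1, g_2 = b.

Reduce p = -3/4b^3 + a^2 + 10ab - 8a - 2b + 7 modulo G:
  leading term b^3: subtract (-3/4b^2)·g_2 from -3/4b^3 + a^2 + 10ab - 8a - 2b + 7 → a^2 + 10ab - 8a - 2b + 7
  leading term a^2: subtract (a)·g_1 from a^2 + 10ab - 8a - 2b + 7 → 10ab - 7a - 2b + 7
  leading term ab: subtract (10b)·g_1 from 10ab - 7a - 2b + 7 → -7a + 8b + 7
  leading term a: subtract (-7)·g_1 from -7a + 8b + 7 → 8b
  leading term b: subtract (8)·g_2 from 8b → 0
  normal form = 0.
Since the normal form is 0, p ∈ I.

The remainder on division by a Gröbner basis is unique — it is the normal form.

-3/4b^3 + a^2 + 10ab - 8a - 2b + 7 lies in I (it reduces to 0).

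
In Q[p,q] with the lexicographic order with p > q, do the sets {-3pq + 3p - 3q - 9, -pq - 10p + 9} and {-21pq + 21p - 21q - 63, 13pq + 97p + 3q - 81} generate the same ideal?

Yes, the ideals are equal.

Equality of ideals is decidable: compute both reduced Gröbner bases (unique for the ordering) and check whether they agree.
Buchberger on the first generating set:
f_1 = -3pq + 3p - 3q - 9, LT = pq.
f_2 = -pq - 10p + 9, LT = pq.

S(f_1,f_2): lcm = pq. S = -11p + q + 12.
  reduce S modulo (f_1, f_2):
  remainder -11p + q + 12 ≠ 0; add g_3 = -11p + q + 12 to the basis.

S(f_1,g_3): lcm = pq. S = -p + 1/11q^2 + 23/11q + 3.
  reduce S modulo (f_1, f_2, g_3):
  remainder 1/11q^2 + 2q + 21/11 ≠ 0; add g_4 = 1/11q^2 + 2q + 21/11 to the basis.

The other S-polynomials (S(f_2,g_3), S(f_1,g_4), S(f_2,g_4), S(g_3,g_4)) all reduce to 0 modulo the current basis, so we have a Gröbner basis.
Inter-reduce: drop elements whose leading term is divisible by another's, tail-reduce, and make monic.
Reduced Gröbner basis: {p - 1/11q - 12/11, q^2 + 22q + 21}.

Buchberger on the second generating set:
h_1 = -21pq + 21p - 21q - 63, LT = pq.
h_2 = 13pq + 97p + 3q - 81, LT = pq.

S(h_1,h_2): lcm = pq. S = -110/13p + 10/13q + 120/13.
  reduce S modulo (h_1, h_2):
  remainder -110/13p + 10/13q + 120/13 ≠ 0; add k_3 = -110/13p + 10/13q + 120/13 to the basis.

S(h_1,k_3): lcm = pq. S = -p + 1/11q^2 + 23/11q + 3.
  reduce S modulo (h_1, h_2, k_3):
  remainder 1/11q^2 + 2q + 21/11 ≠ 0; add k_4 = 1/11q^2 + 2q + 21/11 to the basis.

The other S-polynomials (S(h_2,k_3), S(h_1,k_4), S(h_2,k_4), S(k_3,k_4)) all reduce to 0 modulo the current basis, so we have a Gröbner basis.
Inter-reduce: drop elements whose leading term is divisible by another's, tail-reduce, and make monic.
Reduced Gröbner basis: {p - 1/11q - 12/11, q^2 + 22q + 21}.

The two bases agree; hence the ideals are identical.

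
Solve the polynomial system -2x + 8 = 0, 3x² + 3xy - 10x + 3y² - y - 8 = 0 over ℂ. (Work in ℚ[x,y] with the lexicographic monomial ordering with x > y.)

{(4, -11/3), (4, 0)}

Compute a lex Gröbner basis by Buchberger's algorithm.
f_1 = -2x + 8, LT = x.
f_2 = 3x² + 3xy - 10x + 3y² - y - 8, LT = x².

S(f_1,f_2): lcm = x². S = -xy - ⅔x - y² + ⅓y + 8/3.
  leading term xy: subtract (½y)·f_1 from -xy - ⅔x - y² + ⅓y + 8/3 → -⅔x - y² - 11/3y + 8/3
  leading term x: subtract (⅓)·f_1 from -⅔x - y² - 11/3y + 8/3 → -y² - 11/3y
  leading term y²: no divisor's leading term divides it; move -y² to the remainder.
  leading term y: no divisor's leading term divides it; move -11/3y to the remainder.
  remainder -y² - 11/3y ≠ 0; add h_3 = -y² - 11/3y to the basis.

S(f_1,h_3): leading monomials are coprime, so the S-polynomial reduces to 0 (Buchberger's first criterion).
S(f_2,h_3): leading monomials are coprime, so the S-polynomial reduces to 0 (Buchberger's first criterion).
Every S-polynomial of the final basis reduces to 0, so we have a Gröbner basis.
Inter-reduce: drop elements whose leading term is divisible by another's, tail-reduce, and make monic.
Reduced Gröbner basis: {x - 4, y² + 11/3y}.

Elimination: the polynomial y² + 11/3y lies in the elimination ideal for y, so y ∈ {-11/3, 0}. For each such y, the remaining basis elements (now univariate) give the rest of the solution.
  y = -11/3: the earlier basis element becomes x - 4 = 0, giving x = 4 — point (4, -11/3).
  y = 0: the earlier basis element becomes x - 4 = 0, giving x = 4 — point (4, 0).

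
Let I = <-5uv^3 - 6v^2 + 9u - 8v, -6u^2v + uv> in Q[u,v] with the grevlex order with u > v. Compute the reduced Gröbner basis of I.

G = {u^3 - 1/6u^2, u^2v - 1/6uv, uv^2 - 3/2u^2 + 4/3uv - 1/6v^2 + 1/4u - 2/9v, v^3 - 12u^2 + 32/3uv + 36/5v^2 - 44/5u + 352/45v}

f_1 = -5uv^3 - 6v^2 + 9u - 8v, LT = uv^3.
f_2 = -6u^2v + uv, LT = u^2v.

S(f_1,f_2): lcm = u^2v^3. S = 1/6uv^3 + 6/5uv^2 - 9/5u^2 + 8/5uv.
  leading term uv^3: subtract (-1/30)·f_1 from 1/6uv^3 + 6/5uv^2 - 9/5u^2 + 8/5uv → 6/5uv^2 - 9/5u^2 + 8/5uv - 1/5v^2 + 3/10u - 4/15v
  leading term uv^2: no divisor's leading term divides it; move 6/5uv^2 to the remainder.
  leading term u^2: no divisor's leading term divides it; move -9/5u^2 to the remainder.
  leading term uv: no divisor's leading term divides it; move 8/5uv to the remainder.
  leading term v^2: no divisor's leading term divides it; move -1/5v^2 to the remainder.
  leading term u: no divisor's leading term divides it; move 3/10u to the remainder.
  leading term v: no divisor's leading term divides it; move -4/15v to the remainder.
  remainder 6/5uv^2 - 9/5u^2 + 8/5uv - 1/5v^2 + 3/10u - 4/15v ≠ 0; add g_3 = 6/5uv^2 - 9/5u^2 + 8/5uv - 1/5v^2 + 3/10u - 4/15v to the basis.

S(f_1,g_3): lcm = uv^3. S = 3/2u^2v - 4/3uv^2 + 1/6v^3 - 1/4uv + 64/45v^2 - 9/5u + 8/5v.
  leading term u^2v: subtract (-1/4)·f_2 from 3/2u^2v - 4/3uv^2 + 1/6v^3 - 1/4uv + 64/45v^2 - 9/5u + 8/5v → -4/3uv^2 + 1/6v^3 + 64/45v^2 - 9/5u + 8/5v
  leading term uv^2: subtract (-10/9)·g_3 from -4/3uv^2 + 1/6v^3 + 64/45v^2 - 9/5u + 8/5v → 1/6v^3 - 2u^2 + 16/9uv + 6/5v^2 - 22/15u + 176/135v
  leading term v^3: no divisor's leading term divides it; move 1/6v^3 to the remainder.
  leading term u^2: no divisor's leading term divides it; move -2u^2 to the remainder.
  leading term uv: no divisor's leading term divides it; move 16/9uv to the remainder.
  leading term v^2: no divisor's leading term divides it; move 6/5v^2 to the remainder.
  leading term u: no divisor's leading term divides it; move -22/15u to the remainder.
  leading term v: no divisor's leading term divides it; move 176/135v to the remainder.
  remainder 1/6v^3 - 2u^2 + 16/9uv + 6/5v^2 - 22/15u + 176/135v ≠ 0; add g_4 = 1/6v^3 - 2u^2 + 16/9uv + 6/5v^2 - 22/15u + 176/135v to the basis.

S(f_2,g_3): lcm = u^2v^2. S = 3/2u^3 - 4/3u^2v - 1/4u^2 + 2/9uv.
  leading term u^3: no divisor's leading term divides it; move 3/2u^3 to the remainder.
  leading term u^2v: subtract (2/9)·f_2 from -4/3u^2v - 1/4u^2 + 2/9uv → -1/4u^2
  leading term u^2: no divisor's leading term divides it; move -1/4u^2 to the remainder.
  remainder 3/2u^3 - 1/4u^2 ≠ 0; add g_5 = 3/2u^3 - 1/4u^2 to the basis.

S(f_1,g_4): lcm = uv^3. S = 12u^3 - 32/3u^2v - 36/5uv^2 + 44/5u^2 - 352/45uv + 6/5v^2 - 9/5u + 8/5v.
  leading term u^3: subtract (8)·g_5 from 12u^3 - 32/3u^2v - 36/5uv^2 + 44/5u^2 - 352/45uv + 6/5v^2 - 9/5u + 8/5v → -32/3u^2v - 36/5uv^2 + 54/5u^2 - 352/45uv + 6/5v^2 - 9/5u + 8/5v
  leading term u^2v: subtract (16/9)·f_2 from -32/3u^2v - 36/5uv^2 + 54/5u^2 - 352/45uv + 6/5v^2 - 9/5u + 8/5v → -36/5uv^2 + 54/5u^2 - 48/5uv + 6/5v^2 - 9/5u + 8/5v
  leading term uv^2: subtract (-6)·g_3 from -36/5uv^2 + 54/5u^2 - 48/5uv + 6/5v^2 - 9/5u + 8/5v → 0
  remainder 0.

S(f_2,g_4): lcm = u^2v^3. S = 12u^4 - 32/3u^3v - 36/5u^2v^2 - 1/6uv^3 + 44/5u^3 - 352/45u^2v.
  leading term u^4: subtract (8u)·g_5 from 12u^4 - 32/3u^3v - 36/5u^2v^2 - 1/6uv^3 + 44/5u^3 - 352/45u^2v → -32/3u^3v - 36/5u^2v^2 - 1/6uv^3 + 54/5u^3 - 352/45u^2v
  leading term u^3v: subtract (16/9u)·f_2 from -32/3u^3v - 36/5u^2v^2 - 1/6uv^3 + 54/5u^3 - 352/45u^2v → -36/5u^2v^2 - 1/6uv^3 + 54/5u^3 - 48/5u^2v
  leading term u^2v^2: subtract (6/5v)·f_2 from -36/5u^2v^2 - 1/6uv^3 + 54/5u^3 - 48/5u^2v → -1/6uv^3 + 54/5u^3 - 48/5u^2v - 6/5uv^2
  leading term uv^3: subtract (1/30)·f_1 from -1/6uv^3 + 54/5u^3 - 48/5u^2v - 6/5uv^2 → 54/5u^3 - 48/5u^2v - 6/5uv^2 + 1/5v^2 - 3/10u + 4/15v
  leading term u^3: subtract (36/5)·g_5 from 54/5u^3 - 48/5u^2v - 6/5uv^2 + 1/5v^2 - 3/10u + 4/15v → -48/5u^2v - 6/5uv^2 + 9/5u^2 + 1/5v^2 - 3/10u + 4/15v
  leading term u^2v: subtract (8/5)·f_2 from -48/5u^2v - 6/5uv^2 + 9/5u^2 + 1/5v^2 - 3/10u + 4/15v → -6/5uv^2 + 9/5u^2 - 8/5uv + 1/5v^2 - 3/10u + 4/15v
  leading term uv^2: subtract (-1)·g_3 from -6/5uv^2 + 9/5u^2 - 8/5uv + 1/5v^2 - 3/10u + 4/15v → 0
  remainder 0.

S(g_3,g_4): lcm = uv^3. S = 12u^3 - 73/6u^2v - 88/15uv^2 - 1/6v^3 + 44/5u^2 - 1363/180uv - 2/9v^2.
  leading term u^3: subtract (8)·g_5 from 12u^3 - 73/6u^2v - 88/15uv^2 - 1/6v^3 + 44/5u^2 - 1363/180uv - 2/9v^2 → -73/6u^2v - 88/15uv^2 - 1/6v^3 + 54/5u^2 - 1363/180uv - 2/9v^2
  leading term u^2v: subtract (73/36)·f_2 from -73/6u^2v - 88/15uv^2 - 1/6v^3 + 54/5u^2 - 1363/180uv - 2/9v^2 → -88/15uv^2 - 1/6v^3 + 54/5u^2 - 48/5uv - 2/9v^2
  leading term uv^2: subtract (-44/9)·g_3 from -88/15uv^2 - 1/6v^3 + 54/5u^2 - 48/5uv - 2/9v^2 → -1/6v^3 + 2u^2 - 16/9uv - 6/5v^2 + 22/15u - 176/135v
  leading term v^3: subtract (-1)·g_4 from -1/6v^3 + 2u^2 - 16/9uv - 6/5v^2 + 22/15u - 176/135v → 0
  remainder 0.

S(f_1,g_5): lcm = u^3v^3. S = 1/6u^2v^3 + 6/5u^2v^2 - 9/5u^3 + 8/5u^2v.
  leading term u^2v^3: subtract (-1/30u)·f_1 from 1/6u^2v^3 + 6/5u^2v^2 - 9/5u^3 + 8/5u^2v → 6/5u^2v^2 - 9/5u^3 + 8/5u^2v - 1/5uv^2 + 3/10u^2 - 4/15uv
  leading term u^2v^2: subtract (-1/5v)·f_2 from 6/5u^2v^2 - 9/5u^3 + 8/5u^2v - 1/5uv^2 + 3/10u^2 - 4/15uv → -9/5u^3 + 8/5u^2v + 3/10u^2 - 4/15uv
  leading term u^3: subtract (-6/5)·g_5 from -9/5u^3 + 8/5u^2v + 3/10u^2 - 4/15uv → 8/5u^2v - 4/15uv
  leading term u^2v: subtract (-4/15)·f_2 from 8/5u^2v - 4/15uv → 0
  remainder 0.

S(f_2,g_5): lcm = u^3v. S = 0.
  remainder 0.

S(g_3,g_5): lcm = u^3v^2. S = -3/2u^4 + 4/3u^3v + 1/4u^3 - 2/9u^2v.
  leading term u^4: subtract (-u)·g_5 from -3/2u^4 + 4/3u^3v + 1/4u^3 - 2/9u^2v → 4/3u^3v - 2/9u^2v
  leading term u^3v: subtract (-2/9u)·f_2 from 4/3u^3v - 2/9u^2v → 0
  remainder 0.

S(g_4,g_5): leading monomials are coprime, so the S-polynomial reduces to 0 (Buchberger's first criterion).
Every S-polynomial of the final basis reduces to 0, so we have a Gröbner basis.
Inter-reduce: drop elements whose leading term is divisible by another's, tail-reduce, and make monic.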